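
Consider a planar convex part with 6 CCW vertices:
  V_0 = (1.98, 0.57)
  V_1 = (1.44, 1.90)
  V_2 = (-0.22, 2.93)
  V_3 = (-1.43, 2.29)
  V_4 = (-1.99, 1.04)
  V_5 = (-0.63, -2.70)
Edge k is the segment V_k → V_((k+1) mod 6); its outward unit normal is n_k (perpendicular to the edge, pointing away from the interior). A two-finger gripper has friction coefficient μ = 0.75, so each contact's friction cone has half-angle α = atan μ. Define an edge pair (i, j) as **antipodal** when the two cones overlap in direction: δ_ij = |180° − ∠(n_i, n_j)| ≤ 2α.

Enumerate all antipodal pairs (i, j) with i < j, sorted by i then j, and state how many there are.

count = 6; pairs: (0,3), (0,4), (1,4), (2,5), (3,5), (4,5)

α = atan 0.75 = 36.87°;  2α = 73.74°
n_0 = (+0.9265, +0.3762)
n_1 = (+0.5272, +0.8497)
n_2 = (-0.4676, +0.8840)
n_3 = (-0.9126, +0.4088)
n_4 = (-0.9398, -0.3417)
n_5 = (+0.7816, -0.6238)
  (0,1): δ = 143.92°  ·
  (0,2): δ = 84.22°  ·
  (0,3): δ = 46.23°  ✓
  (0,4): δ = 2.11°  ✓
  (0,5): δ = 119.31°  ·
  (1,2): δ = 120.31°  ·
  (1,3): δ = 82.31°  ·
  (1,4): δ = 38.20°  ✓
  (1,5): δ = 83.22°  ·
  (2,3): δ = 142.01°  ·
  (2,4): δ = 97.89°  ·
  (2,5): δ = 23.53°  ✓
  (3,4): δ = 135.88°  ·
  (3,5): δ = 14.46°  ✓
  (4,5): δ = 58.58°  ✓
antipodal pairs: 6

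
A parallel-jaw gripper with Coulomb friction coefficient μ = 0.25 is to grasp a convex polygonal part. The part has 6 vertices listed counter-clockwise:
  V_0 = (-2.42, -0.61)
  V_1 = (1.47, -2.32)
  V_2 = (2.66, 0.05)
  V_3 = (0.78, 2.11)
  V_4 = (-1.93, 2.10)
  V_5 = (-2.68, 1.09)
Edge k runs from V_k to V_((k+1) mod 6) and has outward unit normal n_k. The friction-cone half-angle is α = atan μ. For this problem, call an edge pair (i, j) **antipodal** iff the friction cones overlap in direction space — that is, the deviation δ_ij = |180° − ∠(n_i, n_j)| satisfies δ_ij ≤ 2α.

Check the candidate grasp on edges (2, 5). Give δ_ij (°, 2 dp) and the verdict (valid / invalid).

α = atan 0.25 = 14.04°;  2α = 28.07°
edge 2: e_2 = (-1.88, +2.06);  n_2 = (+0.7386, +0.6741)
edge 5: e_5 = (+0.26, -1.70);  n_5 = (-0.9885, -0.1512)
∠(n_2, n_5) = 146.31°
δ = |180° − 146.31°| = 33.69°
33.69° > 2α = 28.07°  →  invalid

δ = 33.69°, invalid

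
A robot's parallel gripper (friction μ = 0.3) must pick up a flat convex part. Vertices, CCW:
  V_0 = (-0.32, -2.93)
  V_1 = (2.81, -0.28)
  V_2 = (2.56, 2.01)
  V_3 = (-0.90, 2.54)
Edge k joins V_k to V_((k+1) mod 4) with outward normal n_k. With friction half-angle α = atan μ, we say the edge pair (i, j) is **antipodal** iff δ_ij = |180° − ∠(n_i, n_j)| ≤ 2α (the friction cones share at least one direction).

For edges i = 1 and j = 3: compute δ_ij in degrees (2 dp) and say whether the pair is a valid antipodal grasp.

α = atan 0.3 = 16.70°;  2α = 33.40°
edge 1: e_1 = (-0.25, +2.29);  n_1 = (+0.9941, +0.1085)
edge 3: e_3 = (+0.58, -5.47);  n_3 = (-0.9944, -0.1054)
∠(n_1, n_3) = 179.82°
δ = |180° − 179.82°| = 0.18°
0.18° ≤ 2α = 33.40°  →  valid

δ = 0.18°, valid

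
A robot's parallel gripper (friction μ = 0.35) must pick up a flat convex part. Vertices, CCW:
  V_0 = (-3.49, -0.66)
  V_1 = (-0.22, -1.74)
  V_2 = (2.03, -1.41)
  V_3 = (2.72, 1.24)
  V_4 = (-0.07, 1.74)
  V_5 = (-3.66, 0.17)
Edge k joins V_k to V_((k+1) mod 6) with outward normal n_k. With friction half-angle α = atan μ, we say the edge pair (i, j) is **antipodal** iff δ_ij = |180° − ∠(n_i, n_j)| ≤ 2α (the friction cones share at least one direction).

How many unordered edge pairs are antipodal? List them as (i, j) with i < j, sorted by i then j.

count = 4; pairs: (0,3), (1,3), (1,4), (2,5)

α = atan 0.35 = 19.29°;  2α = 38.58°
n_0 = (-0.3136, -0.9496)
n_1 = (+0.1451, -0.9894)
n_2 = (+0.9677, -0.2520)
n_3 = (+0.1764, +0.9843)
n_4 = (-0.4007, +0.9162)
n_5 = (-0.9797, -0.2007)
  (0,1): δ = 153.38°  ·
  (0,2): δ = 86.32°  ·
  (0,3): δ = 8.12°  ✓
  (0,4): δ = 41.90°  ·
  (0,5): δ = 119.85°  ·
  (1,2): δ = 112.94°  ·
  (1,3): δ = 18.50°  ✓
  (1,4): δ = 15.28°  ✓
  (1,5): δ = 93.23°  ·
  (2,3): δ = 85.57°  ·
  (2,4): δ = 51.78°  ·
  (2,5): δ = 26.17°  ✓
  (3,4): δ = 146.22°  ·
  (3,5): δ = 68.26°  ·
  (4,5): δ = 102.05°  ·
antipodal pairs: 4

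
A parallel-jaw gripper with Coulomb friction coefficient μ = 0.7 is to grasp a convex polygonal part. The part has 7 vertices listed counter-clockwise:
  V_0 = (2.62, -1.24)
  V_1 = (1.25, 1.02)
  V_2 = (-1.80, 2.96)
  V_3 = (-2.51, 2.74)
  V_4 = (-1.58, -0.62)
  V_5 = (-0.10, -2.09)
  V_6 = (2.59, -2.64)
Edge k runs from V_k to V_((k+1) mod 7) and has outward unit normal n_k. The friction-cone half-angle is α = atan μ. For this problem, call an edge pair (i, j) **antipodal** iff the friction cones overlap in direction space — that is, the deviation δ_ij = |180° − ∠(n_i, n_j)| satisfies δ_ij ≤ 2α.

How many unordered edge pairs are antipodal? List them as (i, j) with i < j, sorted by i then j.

count = 10; pairs: (0,3), (0,4), (0,5), (1,3), (1,4), (1,5), (2,4), (2,5), (3,6), (4,6)

α = atan 0.7 = 34.99°;  2α = 69.98°
n_0 = (+0.8551, +0.5184)
n_1 = (+0.5367, +0.8438)
n_2 = (-0.2960, +0.9552)
n_3 = (-0.9638, -0.2668)
n_4 = (-0.7047, -0.7095)
n_5 = (-0.2003, -0.9797)
n_6 = (+0.9998, -0.0214)
  (0,1): δ = 153.68°  ·
  (0,2): δ = 104.01°  ·
  (0,3): δ = 15.75°  ✓
  (0,4): δ = 13.97°  ✓
  (0,5): δ = 47.22°  ✓
  (0,6): δ = 147.55°  ·
  (1,2): δ = 130.32°  ·
  (1,3): δ = 42.07°  ✓
  (1,4): δ = 12.35°  ✓
  (1,5): δ = 20.90°  ✓
  (1,6): δ = 121.23°  ·
  (2,3): δ = 91.74°  ·
  (2,4): δ = 62.02°  ✓
  (2,5): δ = 28.77°  ✓
  (2,6): δ = 71.56°  ·
  (3,4): δ = 150.28°  ·
  (3,5): δ = 117.03°  ·
  (3,6): δ = 16.70°  ✓
  (4,5): δ = 146.75°  ·
  (4,6): δ = 46.42°  ✓
  (5,6): δ = 79.67°  ·
antipodal pairs: 10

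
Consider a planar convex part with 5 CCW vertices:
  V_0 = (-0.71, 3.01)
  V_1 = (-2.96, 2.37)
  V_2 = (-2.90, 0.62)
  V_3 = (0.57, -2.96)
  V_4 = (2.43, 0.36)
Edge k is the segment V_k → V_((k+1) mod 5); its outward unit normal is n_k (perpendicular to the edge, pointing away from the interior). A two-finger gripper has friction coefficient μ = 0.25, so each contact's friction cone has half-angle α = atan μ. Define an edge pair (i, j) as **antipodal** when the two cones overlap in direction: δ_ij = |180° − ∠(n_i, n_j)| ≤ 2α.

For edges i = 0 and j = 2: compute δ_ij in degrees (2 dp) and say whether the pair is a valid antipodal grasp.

δ = 61.77°, invalid

α = atan 0.25 = 14.04°;  2α = 28.07°
edge 0: e_0 = (-2.25, -0.64);  n_0 = (-0.2736, +0.9618)
edge 2: e_2 = (+3.47, -3.58);  n_2 = (-0.7181, -0.6960)
∠(n_0, n_2) = 118.23°
δ = |180° − 118.23°| = 61.77°
61.77° > 2α = 28.07°  →  invalid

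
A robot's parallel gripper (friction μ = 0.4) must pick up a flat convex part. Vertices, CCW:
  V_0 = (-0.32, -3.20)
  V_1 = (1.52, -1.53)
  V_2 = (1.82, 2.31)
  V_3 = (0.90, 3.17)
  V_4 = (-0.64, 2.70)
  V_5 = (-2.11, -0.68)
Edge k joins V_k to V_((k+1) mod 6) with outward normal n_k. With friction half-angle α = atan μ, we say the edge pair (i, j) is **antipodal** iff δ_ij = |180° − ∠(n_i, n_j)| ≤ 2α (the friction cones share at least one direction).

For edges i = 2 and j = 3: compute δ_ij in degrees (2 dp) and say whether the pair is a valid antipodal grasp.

δ = 119.96°, invalid

α = atan 0.4 = 21.80°;  2α = 43.60°
edge 2: e_2 = (-0.92, +0.86);  n_2 = (+0.6829, +0.7305)
edge 3: e_3 = (-1.54, -0.47);  n_3 = (-0.2919, +0.9564)
∠(n_2, n_3) = 60.04°
δ = |180° − 60.04°| = 119.96°
119.96° > 2α = 43.60°  →  invalid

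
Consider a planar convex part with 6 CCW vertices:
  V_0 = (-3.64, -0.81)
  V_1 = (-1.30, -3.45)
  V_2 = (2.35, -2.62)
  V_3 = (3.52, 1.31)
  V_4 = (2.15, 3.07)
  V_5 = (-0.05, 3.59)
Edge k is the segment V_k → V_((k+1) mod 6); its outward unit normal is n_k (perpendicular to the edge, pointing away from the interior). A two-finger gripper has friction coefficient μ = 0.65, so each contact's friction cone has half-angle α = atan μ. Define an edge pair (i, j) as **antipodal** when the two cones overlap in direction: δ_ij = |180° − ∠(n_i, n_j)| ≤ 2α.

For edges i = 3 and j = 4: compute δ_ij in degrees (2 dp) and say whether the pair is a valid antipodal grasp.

α = atan 0.65 = 33.02°;  2α = 66.05°
edge 3: e_3 = (-1.37, +1.76);  n_3 = (+0.7891, +0.6143)
edge 4: e_4 = (-2.20, +0.52);  n_4 = (+0.2300, +0.9732)
∠(n_3, n_4) = 38.80°
δ = |180° − 38.80°| = 141.20°
141.20° > 2α = 66.05°  →  invalid

δ = 141.20°, invalid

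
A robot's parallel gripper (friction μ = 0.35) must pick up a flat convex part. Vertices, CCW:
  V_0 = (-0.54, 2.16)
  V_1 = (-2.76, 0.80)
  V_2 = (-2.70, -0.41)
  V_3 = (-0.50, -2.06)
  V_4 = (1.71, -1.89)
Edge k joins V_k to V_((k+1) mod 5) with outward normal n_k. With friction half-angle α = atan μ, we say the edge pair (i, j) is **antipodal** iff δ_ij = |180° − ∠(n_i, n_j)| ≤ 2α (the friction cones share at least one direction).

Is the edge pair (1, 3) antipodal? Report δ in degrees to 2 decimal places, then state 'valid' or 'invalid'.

α = atan 0.35 = 19.29°;  2α = 38.58°
edge 1: e_1 = (+0.06, -1.21);  n_1 = (-0.9988, -0.0495)
edge 3: e_3 = (+2.21, +0.17);  n_3 = (+0.0767, -0.9971)
∠(n_1, n_3) = 91.56°
δ = |180° − 91.56°| = 88.44°
88.44° > 2α = 38.58°  →  invalid

δ = 88.44°, invalid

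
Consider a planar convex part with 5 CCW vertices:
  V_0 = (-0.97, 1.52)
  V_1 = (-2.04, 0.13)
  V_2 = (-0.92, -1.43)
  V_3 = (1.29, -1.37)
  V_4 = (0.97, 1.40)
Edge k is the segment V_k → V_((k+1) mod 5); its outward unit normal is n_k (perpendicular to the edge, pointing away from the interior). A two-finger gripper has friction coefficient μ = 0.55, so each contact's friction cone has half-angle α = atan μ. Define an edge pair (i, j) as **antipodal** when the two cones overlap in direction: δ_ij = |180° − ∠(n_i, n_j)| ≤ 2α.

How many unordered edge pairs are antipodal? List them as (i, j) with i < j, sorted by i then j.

count = 5; pairs: (0,2), (0,3), (1,3), (1,4), (2,4)

α = atan 0.55 = 28.81°;  2α = 57.62°
n_0 = (-0.7924, +0.6100)
n_1 = (-0.8123, -0.5832)
n_2 = (+0.0271, -0.9996)
n_3 = (+0.9934, +0.1148)
n_4 = (+0.0617, +0.9981)
  (0,1): δ = 106.74°  ·
  (0,2): δ = 50.86°  ✓
  (0,3): δ = 44.18°  ✓
  (0,4): δ = 124.05°  ·
  (1,2): δ = 124.12°  ·
  (1,3): δ = 29.09°  ✓
  (1,4): δ = 50.78°  ✓
  (2,3): δ = 84.97°  ·
  (2,4): δ = 5.09°  ✓
  (3,4): δ = 100.13°  ·
antipodal pairs: 5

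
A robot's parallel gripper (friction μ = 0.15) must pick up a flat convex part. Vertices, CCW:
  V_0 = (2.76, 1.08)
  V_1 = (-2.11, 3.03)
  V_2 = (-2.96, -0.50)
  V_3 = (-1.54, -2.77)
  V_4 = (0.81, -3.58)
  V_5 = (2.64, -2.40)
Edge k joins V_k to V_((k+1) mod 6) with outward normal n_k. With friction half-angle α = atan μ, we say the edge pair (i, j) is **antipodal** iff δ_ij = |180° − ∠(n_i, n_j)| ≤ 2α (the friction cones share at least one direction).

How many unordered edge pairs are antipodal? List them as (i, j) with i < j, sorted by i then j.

α = atan 0.15 = 8.53°;  2α = 17.06°
n_0 = (+0.3717, +0.9283)
n_1 = (-0.9722, +0.2341)
n_2 = (-0.8478, -0.5303)
n_3 = (-0.3259, -0.9454)
n_4 = (+0.5419, -0.8404)
n_5 = (+0.9994, -0.0345)
  (0,1): δ = 81.72°  ·
  (0,2): δ = 36.15°  ·
  (0,3): δ = 2.80°  ✓
  (0,4): δ = 54.64°  ·
  (0,5): δ = 109.85°  ·
  (1,2): δ = 134.43°  ·
  (1,3): δ = 95.48°  ·
  (1,4): δ = 43.65°  ·
  (1,5): δ = 11.56°  ✓
  (2,3): δ = 141.05°  ·
  (2,4): δ = 89.21°  ·
  (2,5): δ = 34.00°  ·
  (3,4): δ = 128.17°  ·
  (3,5): δ = 72.96°  ·
  (4,5): δ = 124.79°  ·
antipodal pairs: 2

count = 2; pairs: (0,3), (1,5)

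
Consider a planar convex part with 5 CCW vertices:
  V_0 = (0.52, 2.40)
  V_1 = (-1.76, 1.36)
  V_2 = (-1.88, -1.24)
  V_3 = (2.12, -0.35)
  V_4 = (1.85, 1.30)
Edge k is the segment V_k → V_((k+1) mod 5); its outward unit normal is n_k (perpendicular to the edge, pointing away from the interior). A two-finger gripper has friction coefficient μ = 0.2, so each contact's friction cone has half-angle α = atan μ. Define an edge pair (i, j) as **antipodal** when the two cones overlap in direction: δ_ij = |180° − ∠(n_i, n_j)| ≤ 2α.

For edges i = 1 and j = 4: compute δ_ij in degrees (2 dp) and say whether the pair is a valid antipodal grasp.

α = atan 0.2 = 11.31°;  2α = 22.62°
edge 1: e_1 = (-0.12, -2.60);  n_1 = (-0.9989, +0.0461)
edge 4: e_4 = (-1.33, +1.10);  n_4 = (+0.6373, +0.7706)
∠(n_1, n_4) = 126.95°
δ = |180° − 126.95°| = 53.05°
53.05° > 2α = 22.62°  →  invalid

δ = 53.05°, invalid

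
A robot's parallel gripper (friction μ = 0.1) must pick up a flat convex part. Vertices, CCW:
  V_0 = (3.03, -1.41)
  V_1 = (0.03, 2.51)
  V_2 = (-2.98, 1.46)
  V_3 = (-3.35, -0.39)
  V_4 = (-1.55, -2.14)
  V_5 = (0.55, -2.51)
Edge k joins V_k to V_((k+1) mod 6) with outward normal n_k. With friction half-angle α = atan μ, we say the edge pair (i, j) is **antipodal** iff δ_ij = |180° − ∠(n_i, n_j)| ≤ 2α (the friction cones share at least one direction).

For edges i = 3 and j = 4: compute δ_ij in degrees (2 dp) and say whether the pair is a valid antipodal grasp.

α = atan 0.1 = 5.71°;  2α = 11.42°
edge 3: e_3 = (+1.80, -1.75);  n_3 = (-0.6971, -0.7170)
edge 4: e_4 = (+2.10, -0.37);  n_4 = (-0.1735, -0.9848)
∠(n_3, n_4) = 34.20°
δ = |180° − 34.20°| = 145.80°
145.80° > 2α = 11.42°  →  invalid

δ = 145.80°, invalid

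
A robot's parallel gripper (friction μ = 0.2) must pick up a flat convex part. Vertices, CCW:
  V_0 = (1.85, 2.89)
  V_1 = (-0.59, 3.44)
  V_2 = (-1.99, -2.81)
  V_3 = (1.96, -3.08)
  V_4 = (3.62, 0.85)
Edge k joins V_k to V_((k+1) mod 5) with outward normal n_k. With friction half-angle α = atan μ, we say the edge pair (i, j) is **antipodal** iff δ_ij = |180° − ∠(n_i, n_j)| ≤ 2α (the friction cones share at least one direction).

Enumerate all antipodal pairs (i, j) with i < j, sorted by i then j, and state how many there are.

α = atan 0.2 = 11.31°;  2α = 22.62°
n_0 = (+0.2199, +0.9755)
n_1 = (-0.9758, +0.2186)
n_2 = (-0.0682, -0.9977)
n_3 = (+0.9212, -0.3891)
n_4 = (+0.7553, +0.6554)
  (0,1): δ = 89.92°  ·
  (0,2): δ = 8.79°  ✓
  (0,3): δ = 79.80°  ·
  (0,4): δ = 143.65°  ·
  (1,2): δ = 81.28°  ·
  (1,3): δ = 10.27°  ✓
  (1,4): δ = 53.57°  ·
  (2,3): δ = 108.99°  ·
  (2,4): δ = 45.14°  ·
  (3,4): δ = 116.15°  ·
antipodal pairs: 2

count = 2; pairs: (0,2), (1,3)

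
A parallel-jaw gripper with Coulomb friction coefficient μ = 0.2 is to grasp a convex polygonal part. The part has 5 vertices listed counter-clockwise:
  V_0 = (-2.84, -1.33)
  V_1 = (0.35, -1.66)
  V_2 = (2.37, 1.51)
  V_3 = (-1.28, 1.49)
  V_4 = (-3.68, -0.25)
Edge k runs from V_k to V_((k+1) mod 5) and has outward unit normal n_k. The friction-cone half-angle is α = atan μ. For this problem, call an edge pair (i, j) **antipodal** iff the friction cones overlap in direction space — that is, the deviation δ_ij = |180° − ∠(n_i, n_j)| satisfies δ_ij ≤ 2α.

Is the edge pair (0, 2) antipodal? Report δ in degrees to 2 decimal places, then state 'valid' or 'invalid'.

δ = 6.22°, valid

α = atan 0.2 = 11.31°;  2α = 22.62°
edge 0: e_0 = (+3.19, -0.33);  n_0 = (-0.1029, -0.9947)
edge 2: e_2 = (-3.65, -0.02);  n_2 = (-0.0055, +1.0000)
∠(n_0, n_2) = 173.78°
δ = |180° − 173.78°| = 6.22°
6.22° ≤ 2α = 22.62°  →  valid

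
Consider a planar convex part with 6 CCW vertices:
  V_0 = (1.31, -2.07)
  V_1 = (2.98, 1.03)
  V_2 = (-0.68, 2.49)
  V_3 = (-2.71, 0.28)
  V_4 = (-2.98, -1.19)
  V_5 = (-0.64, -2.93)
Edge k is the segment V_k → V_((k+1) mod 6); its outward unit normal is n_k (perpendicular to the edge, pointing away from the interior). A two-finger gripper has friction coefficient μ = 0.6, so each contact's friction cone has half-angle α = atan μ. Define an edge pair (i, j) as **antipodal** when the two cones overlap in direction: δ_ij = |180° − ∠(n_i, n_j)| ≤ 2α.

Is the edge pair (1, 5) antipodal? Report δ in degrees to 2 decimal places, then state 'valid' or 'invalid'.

α = atan 0.6 = 30.96°;  2α = 61.93°
edge 1: e_1 = (-3.66, +1.46);  n_1 = (+0.3705, +0.9288)
edge 5: e_5 = (+1.95, +0.86);  n_5 = (+0.4035, -0.9150)
∠(n_1, n_5) = 134.45°
δ = |180° − 134.45°| = 45.55°
45.55° ≤ 2α = 61.93°  →  valid

δ = 45.55°, valid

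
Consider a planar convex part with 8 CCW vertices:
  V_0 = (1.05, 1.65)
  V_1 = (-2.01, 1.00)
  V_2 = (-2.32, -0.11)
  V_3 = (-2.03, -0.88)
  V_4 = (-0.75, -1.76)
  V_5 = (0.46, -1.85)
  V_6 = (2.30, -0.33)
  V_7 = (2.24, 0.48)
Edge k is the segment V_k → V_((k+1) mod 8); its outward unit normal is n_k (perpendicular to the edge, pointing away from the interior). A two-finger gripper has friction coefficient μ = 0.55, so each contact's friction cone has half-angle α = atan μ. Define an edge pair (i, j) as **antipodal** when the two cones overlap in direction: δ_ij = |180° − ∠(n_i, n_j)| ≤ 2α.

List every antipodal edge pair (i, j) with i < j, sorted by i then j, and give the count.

α = atan 0.55 = 28.81°;  2α = 57.62°
n_0 = (-0.2078, +0.9782)
n_1 = (-0.9631, +0.2690)
n_2 = (-0.9358, -0.3525)
n_3 = (-0.5665, -0.8240)
n_4 = (-0.0742, -0.9972)
n_5 = (+0.6369, -0.7710)
n_6 = (+0.9973, +0.0739)
n_7 = (+0.7011, +0.7131)
  (0,1): δ = 117.60°  ·
  (0,2): δ = 81.35°  ·
  (0,3): δ = 46.50°  ✓
  (0,4): δ = 16.25°  ✓
  (0,5): δ = 27.57°  ✓
  (0,6): δ = 82.24°  ·
  (0,7): δ = 123.49°  ·
  (1,2): δ = 143.76°  ·
  (1,3): δ = 108.90°  ·
  (1,4): δ = 78.65°  ·
  (1,5): δ = 34.84°  ✓
  (1,6): δ = 19.84°  ✓
  (1,7): δ = 61.09°  ·
  (2,3): δ = 145.15°  ·
  (2,4): δ = 114.89°  ·
  (2,5): δ = 71.08°  ·
  (2,6): δ = 16.40°  ✓
  (2,7): δ = 24.85°  ✓
  (3,4): δ = 149.75°  ·
  (3,5): δ = 105.93°  ·
  (3,6): δ = 51.26°  ✓
  (3,7): δ = 10.01°  ✓
  (4,5): δ = 136.19°  ·
  (4,6): δ = 81.51°  ·
  (4,7): δ = 40.26°  ✓
  (5,6): δ = 125.32°  ·
  (5,7): δ = 84.07°  ·
  (6,7): δ = 138.75°  ·
antipodal pairs: 10

count = 10; pairs: (0,3), (0,4), (0,5), (1,5), (1,6), (2,6), (2,7), (3,6), (3,7), (4,7)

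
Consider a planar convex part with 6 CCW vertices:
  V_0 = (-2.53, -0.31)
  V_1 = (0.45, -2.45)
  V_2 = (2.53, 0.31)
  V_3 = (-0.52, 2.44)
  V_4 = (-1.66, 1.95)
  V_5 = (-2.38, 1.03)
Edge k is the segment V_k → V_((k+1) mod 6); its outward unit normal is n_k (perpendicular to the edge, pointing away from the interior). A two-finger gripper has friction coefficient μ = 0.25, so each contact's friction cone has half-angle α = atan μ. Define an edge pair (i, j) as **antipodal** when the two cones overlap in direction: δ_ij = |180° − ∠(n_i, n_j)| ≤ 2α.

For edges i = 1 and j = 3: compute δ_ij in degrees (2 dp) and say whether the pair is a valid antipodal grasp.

α = atan 0.25 = 14.04°;  2α = 28.07°
edge 1: e_1 = (+2.08, +2.76);  n_1 = (+0.7986, -0.6019)
edge 3: e_3 = (-1.14, -0.49);  n_3 = (-0.3949, +0.9187)
∠(n_1, n_3) = 150.26°
δ = |180° − 150.26°| = 29.74°
29.74° > 2α = 28.07°  →  invalid

δ = 29.74°, invalid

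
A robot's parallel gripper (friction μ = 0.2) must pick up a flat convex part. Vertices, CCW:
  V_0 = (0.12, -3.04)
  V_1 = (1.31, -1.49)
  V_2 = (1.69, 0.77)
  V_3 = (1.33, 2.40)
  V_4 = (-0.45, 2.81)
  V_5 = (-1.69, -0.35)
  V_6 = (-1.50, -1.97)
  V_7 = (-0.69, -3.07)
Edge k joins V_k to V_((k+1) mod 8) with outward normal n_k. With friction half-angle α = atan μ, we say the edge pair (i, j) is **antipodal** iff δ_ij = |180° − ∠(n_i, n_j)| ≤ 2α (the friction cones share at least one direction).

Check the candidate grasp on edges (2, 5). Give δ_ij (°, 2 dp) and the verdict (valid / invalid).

α = atan 0.2 = 11.31°;  2α = 22.62°
edge 2: e_2 = (-0.36, +1.63);  n_2 = (+0.9765, +0.2157)
edge 5: e_5 = (+0.19, -1.62);  n_5 = (-0.9932, -0.1165)
∠(n_2, n_5) = 174.23°
δ = |180° − 174.23°| = 5.77°
5.77° ≤ 2α = 22.62°  →  valid

δ = 5.77°, valid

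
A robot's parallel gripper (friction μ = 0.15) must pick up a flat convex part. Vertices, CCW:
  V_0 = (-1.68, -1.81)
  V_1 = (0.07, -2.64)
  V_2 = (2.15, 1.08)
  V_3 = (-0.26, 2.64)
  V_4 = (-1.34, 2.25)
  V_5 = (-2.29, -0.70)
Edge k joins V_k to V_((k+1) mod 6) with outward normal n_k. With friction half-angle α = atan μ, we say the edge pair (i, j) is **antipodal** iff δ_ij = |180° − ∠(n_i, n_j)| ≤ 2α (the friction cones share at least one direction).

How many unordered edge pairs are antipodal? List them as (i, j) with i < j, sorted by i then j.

α = atan 0.15 = 8.53°;  2α = 17.06°
n_0 = (-0.4285, -0.9035)
n_1 = (+0.8728, -0.4880)
n_2 = (+0.5434, +0.8395)
n_3 = (-0.3396, +0.9406)
n_4 = (-0.9519, +0.3065)
n_5 = (-0.8764, -0.4816)
  (0,1): δ = 93.84°  ·
  (0,2): δ = 7.54°  ✓
  (0,3): δ = 45.23°  ·
  (0,4): δ = 97.52°  ·
  (0,5): δ = 144.17°  ·
  (1,2): δ = 93.70°  ·
  (1,3): δ = 40.93°  ·
  (1,4): δ = 11.36°  ✓
  (1,5): δ = 58.00°  ·
  (2,3): δ = 127.23°  ·
  (2,4): δ = 74.94°  ·
  (2,5): δ = 28.29°  ·
  (3,4): δ = 127.71°  ·
  (3,5): δ = 81.06°  ·
  (4,5): δ = 133.36°  ·
antipodal pairs: 2

count = 2; pairs: (0,2), (1,4)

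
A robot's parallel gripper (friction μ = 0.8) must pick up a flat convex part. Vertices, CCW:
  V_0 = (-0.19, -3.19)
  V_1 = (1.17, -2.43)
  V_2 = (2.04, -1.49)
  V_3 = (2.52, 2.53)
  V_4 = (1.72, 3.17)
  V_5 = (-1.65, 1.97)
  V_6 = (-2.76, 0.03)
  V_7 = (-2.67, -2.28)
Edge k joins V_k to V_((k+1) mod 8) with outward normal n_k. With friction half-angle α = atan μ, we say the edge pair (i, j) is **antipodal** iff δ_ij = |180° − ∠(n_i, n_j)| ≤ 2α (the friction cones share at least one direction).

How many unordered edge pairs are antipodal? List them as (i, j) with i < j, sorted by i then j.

α = atan 0.8 = 38.66°;  2α = 77.32°
n_0 = (+0.4878, -0.8729)
n_1 = (+0.7339, -0.6793)
n_2 = (+0.9929, -0.1186)
n_3 = (+0.6247, +0.7809)
n_4 = (-0.3355, +0.9421)
n_5 = (-0.8680, +0.4966)
n_6 = (-0.9992, -0.0389)
n_7 = (-0.3445, -0.9388)
  (0,1): δ = 161.98°  ·
  (0,2): δ = 126.01°  ·
  (0,3): δ = 67.86°  ✓
  (0,4): δ = 9.60°  ✓
  (0,5): δ = 31.03°  ✓
  (0,6): δ = 63.03°  ✓
  (0,7): δ = 130.65°  ·
  (1,2): δ = 144.02°  ·
  (1,3): δ = 85.87°  ·
  (1,4): δ = 27.61°  ✓
  (1,5): δ = 13.01°  ✓
  (1,6): δ = 45.02°  ✓
  (1,7): δ = 112.64°  ·
  (2,3): δ = 121.85°  ·
  (2,4): δ = 63.59°  ✓
  (2,5): δ = 22.97°  ✓
  (2,6): δ = 9.04°  ✓
  (2,7): δ = 76.66°  ✓
  (3,4): δ = 121.74°  ·
  (3,5): δ = 81.12°  ·
  (3,6): δ = 49.11°  ✓
  (3,7): δ = 18.51°  ✓
  (4,5): δ = 139.38°  ·
  (4,6): δ = 107.37°  ·
  (4,7): δ = 39.75°  ✓
  (5,6): δ = 147.99°  ·
  (5,7): δ = 80.37°  ·
  (6,7): δ = 112.38°  ·
antipodal pairs: 14

count = 14; pairs: (0,3), (0,4), (0,5), (0,6), (1,4), (1,5), (1,6), (2,4), (2,5), (2,6), (2,7), (3,6), (3,7), (4,7)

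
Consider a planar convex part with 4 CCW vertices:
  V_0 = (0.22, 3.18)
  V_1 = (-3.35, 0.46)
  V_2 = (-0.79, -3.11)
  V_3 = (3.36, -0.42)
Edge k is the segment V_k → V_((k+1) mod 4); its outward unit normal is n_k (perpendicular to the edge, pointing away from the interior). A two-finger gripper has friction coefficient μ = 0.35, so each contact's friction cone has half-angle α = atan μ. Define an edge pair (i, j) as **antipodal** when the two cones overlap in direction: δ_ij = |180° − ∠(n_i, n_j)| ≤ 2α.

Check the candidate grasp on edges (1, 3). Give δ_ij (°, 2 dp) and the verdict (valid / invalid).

α = atan 0.35 = 19.29°;  2α = 38.58°
edge 1: e_1 = (+2.56, -3.57);  n_1 = (-0.8127, -0.5827)
edge 3: e_3 = (-3.14, +3.60);  n_3 = (+0.7536, +0.6573)
∠(n_1, n_3) = 174.55°
δ = |180° − 174.55°| = 5.45°
5.45° ≤ 2α = 38.58°  →  valid

δ = 5.45°, valid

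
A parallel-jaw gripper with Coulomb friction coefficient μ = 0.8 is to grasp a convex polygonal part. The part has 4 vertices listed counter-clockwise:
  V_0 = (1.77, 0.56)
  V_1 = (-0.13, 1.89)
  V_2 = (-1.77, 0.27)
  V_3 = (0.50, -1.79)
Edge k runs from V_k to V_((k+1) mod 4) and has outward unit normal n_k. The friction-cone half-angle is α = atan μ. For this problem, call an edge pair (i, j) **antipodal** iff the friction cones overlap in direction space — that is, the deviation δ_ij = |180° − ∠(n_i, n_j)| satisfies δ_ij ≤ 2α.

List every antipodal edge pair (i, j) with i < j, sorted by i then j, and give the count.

α = atan 0.8 = 38.66°;  2α = 77.32°
n_0 = (+0.5735, +0.8192)
n_1 = (-0.7028, +0.7114)
n_2 = (-0.6720, -0.7405)
n_3 = (+0.8797, -0.4754)
  (0,1): δ = 100.36°  ·
  (0,2): δ = 7.23°  ✓
  (0,3): δ = 96.60°  ·
  (1,2): δ = 86.87°  ·
  (1,3): δ = 16.96°  ✓
  (2,3): δ = 76.16°  ✓
antipodal pairs: 3

count = 3; pairs: (0,2), (1,3), (2,3)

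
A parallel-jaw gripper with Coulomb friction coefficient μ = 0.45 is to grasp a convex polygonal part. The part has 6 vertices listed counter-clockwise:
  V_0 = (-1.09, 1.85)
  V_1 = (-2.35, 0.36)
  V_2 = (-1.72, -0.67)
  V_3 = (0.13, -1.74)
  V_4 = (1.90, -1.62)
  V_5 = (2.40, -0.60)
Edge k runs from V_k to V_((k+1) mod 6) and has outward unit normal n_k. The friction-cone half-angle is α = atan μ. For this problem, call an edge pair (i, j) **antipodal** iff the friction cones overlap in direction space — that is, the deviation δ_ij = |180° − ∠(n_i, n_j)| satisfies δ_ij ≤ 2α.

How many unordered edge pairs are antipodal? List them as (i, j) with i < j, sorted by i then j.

α = atan 0.45 = 24.23°;  2α = 48.46°
n_0 = (-0.7636, +0.6457)
n_1 = (-0.8531, -0.5218)
n_2 = (-0.5007, -0.8656)
n_3 = (+0.0676, -0.9977)
n_4 = (+0.8979, -0.4402)
n_5 = (+0.5746, +0.8185)
  (0,1): δ = 108.33°  ·
  (0,2): δ = 79.83°  ·
  (0,3): δ = 45.90°  ✓
  (0,4): δ = 14.11°  ✓
  (0,5): δ = 95.15°  ·
  (1,2): δ = 151.50°  ·
  (1,3): δ = 117.57°  ·
  (1,4): δ = 57.57°  ·
  (1,5): δ = 23.48°  ✓
  (2,3): δ = 146.08°  ·
  (2,4): δ = 86.07°  ·
  (2,5): δ = 5.02°  ✓
  (3,4): δ = 119.99°  ·
  (3,5): δ = 38.95°  ✓
  (4,5): δ = 98.96°  ·
antipodal pairs: 5

count = 5; pairs: (0,3), (0,4), (1,5), (2,5), (3,5)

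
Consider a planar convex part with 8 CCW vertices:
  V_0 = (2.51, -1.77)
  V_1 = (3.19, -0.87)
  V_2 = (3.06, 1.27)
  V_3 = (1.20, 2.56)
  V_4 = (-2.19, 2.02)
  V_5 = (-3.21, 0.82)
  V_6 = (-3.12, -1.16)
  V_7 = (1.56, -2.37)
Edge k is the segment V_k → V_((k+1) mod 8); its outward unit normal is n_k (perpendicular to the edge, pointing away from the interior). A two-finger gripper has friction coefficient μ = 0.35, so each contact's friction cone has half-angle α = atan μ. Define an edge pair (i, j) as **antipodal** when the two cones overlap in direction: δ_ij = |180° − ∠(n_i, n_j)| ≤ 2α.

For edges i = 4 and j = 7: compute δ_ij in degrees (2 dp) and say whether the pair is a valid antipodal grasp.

α = atan 0.35 = 19.29°;  2α = 38.58°
edge 4: e_4 = (-1.02, -1.20);  n_4 = (-0.7619, +0.6476)
edge 7: e_7 = (+0.95, +0.60);  n_7 = (+0.5340, -0.8455)
∠(n_4, n_7) = 162.64°
δ = |180° − 162.64°| = 17.36°
17.36° ≤ 2α = 38.58°  →  valid

δ = 17.36°, valid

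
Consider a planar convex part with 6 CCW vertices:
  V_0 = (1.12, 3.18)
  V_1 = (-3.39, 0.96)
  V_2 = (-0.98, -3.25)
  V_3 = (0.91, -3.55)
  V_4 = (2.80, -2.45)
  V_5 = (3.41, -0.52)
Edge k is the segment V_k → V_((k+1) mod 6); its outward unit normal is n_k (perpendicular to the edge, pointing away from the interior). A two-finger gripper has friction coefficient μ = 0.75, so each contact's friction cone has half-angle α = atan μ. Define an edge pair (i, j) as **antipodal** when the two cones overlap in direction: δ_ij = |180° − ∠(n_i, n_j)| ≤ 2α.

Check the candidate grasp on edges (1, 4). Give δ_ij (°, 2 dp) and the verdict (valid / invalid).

α = atan 0.75 = 36.87°;  2α = 73.74°
edge 1: e_1 = (+2.41, -4.21);  n_1 = (-0.8679, -0.4968)
edge 4: e_4 = (+0.61, +1.93);  n_4 = (+0.9535, -0.3014)
∠(n_1, n_4) = 132.67°
δ = |180° − 132.67°| = 47.33°
47.33° ≤ 2α = 73.74°  →  valid

δ = 47.33°, valid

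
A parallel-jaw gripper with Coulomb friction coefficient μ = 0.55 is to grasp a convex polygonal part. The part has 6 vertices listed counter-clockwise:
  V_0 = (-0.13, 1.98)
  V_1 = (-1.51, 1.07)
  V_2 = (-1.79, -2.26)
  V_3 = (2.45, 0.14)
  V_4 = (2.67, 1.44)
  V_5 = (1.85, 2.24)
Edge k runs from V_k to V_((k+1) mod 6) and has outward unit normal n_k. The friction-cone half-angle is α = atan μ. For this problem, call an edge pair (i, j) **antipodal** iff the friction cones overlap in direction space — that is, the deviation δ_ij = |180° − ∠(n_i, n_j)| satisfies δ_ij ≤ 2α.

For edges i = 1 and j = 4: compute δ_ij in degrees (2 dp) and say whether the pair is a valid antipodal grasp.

α = atan 0.55 = 28.81°;  2α = 57.62°
edge 1: e_1 = (-0.28, -3.33);  n_1 = (-0.9965, +0.0838)
edge 4: e_4 = (-0.82, +0.80);  n_4 = (+0.6983, +0.7158)
∠(n_1, n_4) = 129.49°
δ = |180° − 129.49°| = 50.51°
50.51° ≤ 2α = 57.62°  →  valid

δ = 50.51°, valid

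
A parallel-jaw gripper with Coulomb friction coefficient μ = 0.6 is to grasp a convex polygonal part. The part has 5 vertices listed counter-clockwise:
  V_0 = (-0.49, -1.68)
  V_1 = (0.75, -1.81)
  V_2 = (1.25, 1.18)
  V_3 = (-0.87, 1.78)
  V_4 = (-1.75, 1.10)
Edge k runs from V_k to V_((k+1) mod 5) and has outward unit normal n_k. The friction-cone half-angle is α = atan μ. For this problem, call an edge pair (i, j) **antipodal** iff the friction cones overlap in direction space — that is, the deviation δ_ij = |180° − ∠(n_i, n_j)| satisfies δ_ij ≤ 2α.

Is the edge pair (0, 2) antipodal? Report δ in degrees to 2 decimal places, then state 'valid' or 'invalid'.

δ = 9.82°, valid

α = atan 0.6 = 30.96°;  2α = 61.93°
edge 0: e_0 = (+1.24, -0.13);  n_0 = (-0.1043, -0.9945)
edge 2: e_2 = (-2.12, +0.60);  n_2 = (+0.2723, +0.9622)
∠(n_0, n_2) = 170.18°
δ = |180° − 170.18°| = 9.82°
9.82° ≤ 2α = 61.93°  →  valid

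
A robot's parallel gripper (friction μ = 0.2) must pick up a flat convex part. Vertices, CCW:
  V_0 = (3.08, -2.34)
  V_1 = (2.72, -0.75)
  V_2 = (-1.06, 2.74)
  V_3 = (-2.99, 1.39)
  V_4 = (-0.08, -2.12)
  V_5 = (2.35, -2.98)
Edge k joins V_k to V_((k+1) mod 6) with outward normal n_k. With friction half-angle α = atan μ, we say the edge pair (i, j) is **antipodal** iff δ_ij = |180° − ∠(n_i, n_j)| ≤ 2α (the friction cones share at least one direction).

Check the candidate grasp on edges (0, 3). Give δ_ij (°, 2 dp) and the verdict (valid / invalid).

δ = 26.90°, invalid

α = atan 0.2 = 11.31°;  2α = 22.62°
edge 0: e_0 = (-0.36, +1.59);  n_0 = (+0.9753, +0.2208)
edge 3: e_3 = (+2.91, -3.51);  n_3 = (-0.7698, -0.6382)
∠(n_0, n_3) = 153.10°
δ = |180° − 153.10°| = 26.90°
26.90° > 2α = 22.62°  →  invalid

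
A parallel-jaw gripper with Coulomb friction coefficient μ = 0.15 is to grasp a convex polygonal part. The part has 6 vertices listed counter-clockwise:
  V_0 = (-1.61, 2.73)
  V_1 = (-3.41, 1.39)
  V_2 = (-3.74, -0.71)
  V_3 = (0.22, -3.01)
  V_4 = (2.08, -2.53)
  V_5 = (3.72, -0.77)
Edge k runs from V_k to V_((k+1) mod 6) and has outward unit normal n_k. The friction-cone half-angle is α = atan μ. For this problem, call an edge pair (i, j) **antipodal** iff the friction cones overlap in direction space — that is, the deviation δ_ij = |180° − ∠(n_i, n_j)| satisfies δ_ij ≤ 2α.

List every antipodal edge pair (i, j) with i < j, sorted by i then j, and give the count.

count = 2; pairs: (0,4), (2,5)

α = atan 0.15 = 8.53°;  2α = 17.06°
n_0 = (-0.5971, +0.8021)
n_1 = (-0.9879, +0.1552)
n_2 = (-0.5022, -0.8647)
n_3 = (+0.2499, -0.9683)
n_4 = (+0.7316, -0.6817)
n_5 = (+0.5489, +0.8359)
  (0,1): δ = 135.60°  ·
  (0,2): δ = 66.81°  ·
  (0,3): δ = 22.20°  ·
  (0,4): δ = 10.36°  ✓
  (0,5): δ = 110.04°  ·
  (1,2): δ = 111.22°  ·
  (1,3): δ = 66.60°  ·
  (1,4): δ = 34.05°  ·
  (1,5): δ = 65.64°  ·
  (2,3): δ = 135.38°  ·
  (2,4): δ = 102.83°  ·
  (2,5): δ = 3.14°  ✓
  (3,4): δ = 147.45°  ·
  (3,5): δ = 47.76°  ·
  (4,5): δ = 80.31°  ·
antipodal pairs: 2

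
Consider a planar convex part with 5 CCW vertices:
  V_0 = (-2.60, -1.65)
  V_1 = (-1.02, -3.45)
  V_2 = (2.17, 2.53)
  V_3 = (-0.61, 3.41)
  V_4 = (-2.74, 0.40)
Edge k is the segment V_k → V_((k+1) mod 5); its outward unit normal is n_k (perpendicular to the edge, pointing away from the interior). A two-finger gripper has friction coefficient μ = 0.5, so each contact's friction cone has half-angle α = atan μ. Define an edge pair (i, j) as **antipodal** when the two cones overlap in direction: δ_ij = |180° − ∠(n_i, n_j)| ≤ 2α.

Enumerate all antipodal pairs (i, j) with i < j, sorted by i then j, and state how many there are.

count = 3; pairs: (0,2), (1,3), (1,4)

α = atan 0.5 = 26.57°;  2α = 53.13°
n_0 = (-0.7515, -0.6597)
n_1 = (+0.8823, -0.4707)
n_2 = (+0.3018, +0.9534)
n_3 = (-0.8163, +0.5776)
n_4 = (-0.9977, -0.0681)
  (0,1): δ = 69.35°  ·
  (0,2): δ = 31.16°  ✓
  (0,3): δ = 103.44°  ·
  (0,4): δ = 142.63°  ·
  (1,2): δ = 79.49°  ·
  (1,3): δ = 7.21°  ✓
  (1,4): δ = 31.98°  ✓
  (2,3): δ = 107.72°  ·
  (2,4): δ = 68.53°  ·
  (3,4): δ = 140.81°  ·
antipodal pairs: 3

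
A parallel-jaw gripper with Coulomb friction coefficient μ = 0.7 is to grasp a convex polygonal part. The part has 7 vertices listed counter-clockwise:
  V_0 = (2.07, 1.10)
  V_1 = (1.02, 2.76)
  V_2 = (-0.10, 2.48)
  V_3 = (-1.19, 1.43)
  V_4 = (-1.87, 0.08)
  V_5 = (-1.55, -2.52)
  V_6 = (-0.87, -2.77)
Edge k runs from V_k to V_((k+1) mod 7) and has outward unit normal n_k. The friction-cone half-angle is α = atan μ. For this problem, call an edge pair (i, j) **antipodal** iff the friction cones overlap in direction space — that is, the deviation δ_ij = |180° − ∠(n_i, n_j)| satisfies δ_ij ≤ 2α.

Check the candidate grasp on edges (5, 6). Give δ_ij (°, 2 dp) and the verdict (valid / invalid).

α = atan 0.7 = 34.99°;  2α = 69.98°
edge 5: e_5 = (+0.68, -0.25);  n_5 = (-0.3451, -0.9386)
edge 6: e_6 = (+2.94, +3.87);  n_6 = (+0.7963, -0.6049)
∠(n_5, n_6) = 72.96°
δ = |180° − 72.96°| = 107.04°
107.04° > 2α = 69.98°  →  invalid

δ = 107.04°, invalid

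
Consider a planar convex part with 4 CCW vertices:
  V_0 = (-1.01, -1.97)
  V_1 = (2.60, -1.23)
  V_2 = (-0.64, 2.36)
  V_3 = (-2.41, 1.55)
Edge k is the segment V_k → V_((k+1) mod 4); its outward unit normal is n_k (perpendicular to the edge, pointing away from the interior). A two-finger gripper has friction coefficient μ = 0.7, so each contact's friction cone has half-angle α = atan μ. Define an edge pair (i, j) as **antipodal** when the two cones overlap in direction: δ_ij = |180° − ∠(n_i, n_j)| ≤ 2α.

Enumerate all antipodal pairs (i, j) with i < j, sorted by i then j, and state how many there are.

α = atan 0.7 = 34.99°;  2α = 69.98°
n_0 = (+0.2008, -0.9796)
n_1 = (+0.7424, +0.6700)
n_2 = (-0.4161, +0.9093)
n_3 = (-0.9292, -0.3696)
  (0,1): δ = 59.52°  ✓
  (0,2): δ = 13.01°  ✓
  (0,3): δ = 100.10°  ·
  (1,2): δ = 107.48°  ·
  (1,3): δ = 20.38°  ✓
  (2,3): δ = 92.90°  ·
antipodal pairs: 3

count = 3; pairs: (0,1), (0,2), (1,3)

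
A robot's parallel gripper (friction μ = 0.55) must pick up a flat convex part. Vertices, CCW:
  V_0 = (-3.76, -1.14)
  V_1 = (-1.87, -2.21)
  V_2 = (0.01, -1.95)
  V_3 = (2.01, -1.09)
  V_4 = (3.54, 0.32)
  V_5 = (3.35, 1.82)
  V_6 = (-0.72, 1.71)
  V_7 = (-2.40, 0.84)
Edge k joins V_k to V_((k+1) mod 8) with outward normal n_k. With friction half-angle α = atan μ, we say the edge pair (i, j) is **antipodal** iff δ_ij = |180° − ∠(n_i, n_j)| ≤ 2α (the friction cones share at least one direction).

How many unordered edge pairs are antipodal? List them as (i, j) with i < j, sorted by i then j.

count = 13; pairs: (0,4), (0,5), (0,6), (1,5), (1,6), (1,7), (2,5), (2,6), (2,7), (3,5), (3,6), (3,7), (4,7)

α = atan 0.55 = 28.81°;  2α = 57.62°
n_0 = (-0.4927, -0.8702)
n_1 = (+0.1370, -0.9906)
n_2 = (+0.3950, -0.9187)
n_3 = (+0.6777, -0.7354)
n_4 = (+0.9921, +0.1257)
n_5 = (-0.0270, +0.9996)
n_6 = (-0.4599, +0.8880)
n_7 = (-0.8243, +0.5662)
  (0,1): δ = 142.61°  ·
  (0,2): δ = 127.22°  ·
  (0,3): δ = 107.82°  ·
  (0,4): δ = 53.27°  ✓
  (0,5): δ = 31.06°  ✓
  (0,6): δ = 56.89°  ✓
  (0,7): δ = 85.03°  ·
  (1,2): δ = 164.61°  ·
  (1,3): δ = 145.21°  ·
  (1,4): δ = 90.65°  ·
  (1,5): δ = 6.33°  ✓
  (1,6): δ = 19.50°  ✓
  (1,7): δ = 47.64°  ✓
  (2,3): δ = 160.61°  ·
  (2,4): δ = 106.05°  ·
  (2,5): δ = 21.72°  ✓
  (2,6): δ = 4.11°  ✓
  (2,7): δ = 32.25°  ✓
  (3,4): δ = 125.44°  ·
  (3,5): δ = 41.11°  ✓
  (3,6): δ = 15.28°  ✓
  (3,7): δ = 12.85°  ✓
  (4,5): δ = 95.67°  ·
  (4,6): δ = 69.84°  ·
  (4,7): δ = 41.70°  ✓
  (5,6): δ = 154.17°  ·
  (5,7): δ = 126.03°  ·
  (6,7): δ = 151.86°  ·
antipodal pairs: 13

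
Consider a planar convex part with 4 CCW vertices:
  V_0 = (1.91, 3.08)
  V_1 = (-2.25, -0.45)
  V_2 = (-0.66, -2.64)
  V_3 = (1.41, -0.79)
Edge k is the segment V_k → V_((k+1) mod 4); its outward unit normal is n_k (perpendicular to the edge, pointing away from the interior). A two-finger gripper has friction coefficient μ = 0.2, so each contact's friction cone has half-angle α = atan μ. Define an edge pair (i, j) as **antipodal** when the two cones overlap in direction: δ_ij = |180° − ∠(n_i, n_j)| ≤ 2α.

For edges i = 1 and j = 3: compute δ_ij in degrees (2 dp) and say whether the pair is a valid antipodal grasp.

δ = 43.34°, invalid

α = atan 0.2 = 11.31°;  2α = 22.62°
edge 1: e_1 = (+1.59, -2.19);  n_1 = (-0.8092, -0.5875)
edge 3: e_3 = (+0.50, +3.87);  n_3 = (+0.9918, -0.1281)
∠(n_1, n_3) = 136.66°
δ = |180° − 136.66°| = 43.34°
43.34° > 2α = 22.62°  →  invalid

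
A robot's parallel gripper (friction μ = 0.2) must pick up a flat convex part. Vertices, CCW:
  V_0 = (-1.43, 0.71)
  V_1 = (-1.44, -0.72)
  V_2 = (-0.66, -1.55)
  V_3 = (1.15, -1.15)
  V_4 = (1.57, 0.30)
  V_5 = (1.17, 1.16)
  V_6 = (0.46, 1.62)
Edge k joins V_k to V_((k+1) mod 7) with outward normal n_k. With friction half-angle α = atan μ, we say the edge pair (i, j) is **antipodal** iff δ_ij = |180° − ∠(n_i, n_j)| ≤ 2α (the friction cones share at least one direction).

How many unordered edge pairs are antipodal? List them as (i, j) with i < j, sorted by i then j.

α = atan 0.2 = 11.31°;  2α = 22.62°
n_0 = (-1.0000, +0.0070)
n_1 = (-0.7287, -0.6848)
n_2 = (+0.2158, -0.9764)
n_3 = (+0.9605, -0.2782)
n_4 = (+0.9067, +0.4217)
n_5 = (+0.5437, +0.8393)
n_6 = (-0.4338, +0.9010)
  (0,1): δ = 136.38°  ·
  (0,2): δ = 77.14°  ·
  (0,3): δ = 15.75°  ✓
  (0,4): δ = 25.34°  ·
  (0,5): δ = 57.46°  ·
  (0,6): δ = 116.11°  ·
  (1,2): δ = 120.76°  ·
  (1,3): δ = 59.38°  ·
  (1,4): δ = 18.28°  ✓
  (1,5): δ = 13.84°  ✓
  (1,6): δ = 72.49°  ·
  (2,3): δ = 118.62°  ·
  (2,4): δ = 77.52°  ·
  (2,5): δ = 45.40°  ·
  (2,6): δ = 13.25°  ✓
  (3,4): δ = 138.90°  ·
  (3,5): δ = 106.78°  ·
  (3,6): δ = 48.14°  ·
  (4,5): δ = 147.88°  ·
  (4,6): δ = 89.23°  ·
  (5,6): δ = 121.35°  ·
antipodal pairs: 4

count = 4; pairs: (0,3), (1,4), (1,5), (2,6)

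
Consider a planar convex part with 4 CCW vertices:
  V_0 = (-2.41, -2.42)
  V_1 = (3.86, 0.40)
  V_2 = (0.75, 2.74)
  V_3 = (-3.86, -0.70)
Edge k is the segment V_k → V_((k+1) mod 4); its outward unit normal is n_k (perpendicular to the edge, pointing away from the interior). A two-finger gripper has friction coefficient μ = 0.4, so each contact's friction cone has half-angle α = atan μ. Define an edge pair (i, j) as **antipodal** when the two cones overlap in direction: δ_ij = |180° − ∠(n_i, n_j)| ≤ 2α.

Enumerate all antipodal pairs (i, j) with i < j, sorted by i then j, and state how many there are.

count = 2; pairs: (0,2), (1,3)

α = atan 0.4 = 21.80°;  2α = 43.60°
n_0 = (+0.4102, -0.9120)
n_1 = (+0.6012, +0.7991)
n_2 = (-0.5981, +0.8015)
n_3 = (-0.7646, -0.6445)
  (0,1): δ = 61.17°  ·
  (0,2): δ = 12.51°  ✓
  (0,3): δ = 105.92°  ·
  (1,2): δ = 106.31°  ·
  (1,3): δ = 12.91°  ✓
  (2,3): δ = 86.60°  ·
antipodal pairs: 2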